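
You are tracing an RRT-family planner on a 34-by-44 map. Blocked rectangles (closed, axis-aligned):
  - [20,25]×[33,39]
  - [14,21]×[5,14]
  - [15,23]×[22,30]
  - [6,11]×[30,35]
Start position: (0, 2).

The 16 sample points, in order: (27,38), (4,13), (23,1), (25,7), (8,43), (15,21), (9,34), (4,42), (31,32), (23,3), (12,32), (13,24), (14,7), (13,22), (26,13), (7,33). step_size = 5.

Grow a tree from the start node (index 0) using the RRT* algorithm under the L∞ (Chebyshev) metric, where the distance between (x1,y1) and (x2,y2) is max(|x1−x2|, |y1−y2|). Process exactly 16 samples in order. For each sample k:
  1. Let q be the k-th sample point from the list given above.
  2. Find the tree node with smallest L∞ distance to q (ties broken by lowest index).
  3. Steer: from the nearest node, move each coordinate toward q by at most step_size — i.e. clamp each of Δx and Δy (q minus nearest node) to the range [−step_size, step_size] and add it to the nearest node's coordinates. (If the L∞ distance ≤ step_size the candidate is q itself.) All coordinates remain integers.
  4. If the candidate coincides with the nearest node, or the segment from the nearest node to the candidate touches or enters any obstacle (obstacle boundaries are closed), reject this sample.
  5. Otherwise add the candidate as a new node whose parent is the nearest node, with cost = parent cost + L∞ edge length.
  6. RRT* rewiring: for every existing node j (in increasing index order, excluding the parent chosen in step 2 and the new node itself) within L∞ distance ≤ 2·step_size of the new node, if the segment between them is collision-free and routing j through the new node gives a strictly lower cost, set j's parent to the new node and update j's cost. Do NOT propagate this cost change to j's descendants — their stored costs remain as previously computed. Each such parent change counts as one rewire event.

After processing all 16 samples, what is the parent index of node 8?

Parent of node 8: 3

1. q=(27,38) nearest=0 d=36 new=(5,7) → add node 1 parent=0 cost=5
2. q=(4,13) nearest=1 d=6 new=(4,12) → add node 2 parent=1 cost=10
3. q=(23,1) nearest=1 d=18 new=(10,2) → add node 3 parent=1 cost=10
4. q=(25,7) nearest=3 d=15 new=(15,7) → blocked by [14,21]×[5,14], reject
5. q=(8,43) nearest=2 d=31 new=(8,17) → add node 4 parent=2 cost=15
6. q=(15,21) nearest=4 d=7 new=(13,21) → add node 5 parent=4 cost=20
7. q=(9,34) nearest=5 d=13 new=(9,26) → add node 6 parent=5 cost=25
8. q=(4,42) nearest=6 d=16 new=(4,31) → add node 7 parent=6 cost=30
9. q=(31,32) nearest=5 d=18 new=(18,26) → blocked by [15,23]×[22,30], reject
10. q=(23,3) nearest=3 d=13 new=(15,3) → add node 8 parent=3 cost=15
11. q=(12,32) nearest=6 d=6 new=(12,31) → add node 9 parent=6 cost=30
12. q=(13,24) nearest=5 d=3 new=(13,24) → add node 10 parent=5 cost=23
13. q=(14,7) nearest=8 d=4 new=(14,7) → blocked by [14,21]×[5,14], reject
14. q=(13,22) nearest=5 d=1 new=(13,22) → add node 11 parent=5 cost=21
15. q=(26,13) nearest=8 d=11 new=(20,8) → blocked by [14,21]×[5,14], reject
16. q=(7,33) nearest=7 d=3 new=(7,33) → blocked by [6,11]×[30,35], reject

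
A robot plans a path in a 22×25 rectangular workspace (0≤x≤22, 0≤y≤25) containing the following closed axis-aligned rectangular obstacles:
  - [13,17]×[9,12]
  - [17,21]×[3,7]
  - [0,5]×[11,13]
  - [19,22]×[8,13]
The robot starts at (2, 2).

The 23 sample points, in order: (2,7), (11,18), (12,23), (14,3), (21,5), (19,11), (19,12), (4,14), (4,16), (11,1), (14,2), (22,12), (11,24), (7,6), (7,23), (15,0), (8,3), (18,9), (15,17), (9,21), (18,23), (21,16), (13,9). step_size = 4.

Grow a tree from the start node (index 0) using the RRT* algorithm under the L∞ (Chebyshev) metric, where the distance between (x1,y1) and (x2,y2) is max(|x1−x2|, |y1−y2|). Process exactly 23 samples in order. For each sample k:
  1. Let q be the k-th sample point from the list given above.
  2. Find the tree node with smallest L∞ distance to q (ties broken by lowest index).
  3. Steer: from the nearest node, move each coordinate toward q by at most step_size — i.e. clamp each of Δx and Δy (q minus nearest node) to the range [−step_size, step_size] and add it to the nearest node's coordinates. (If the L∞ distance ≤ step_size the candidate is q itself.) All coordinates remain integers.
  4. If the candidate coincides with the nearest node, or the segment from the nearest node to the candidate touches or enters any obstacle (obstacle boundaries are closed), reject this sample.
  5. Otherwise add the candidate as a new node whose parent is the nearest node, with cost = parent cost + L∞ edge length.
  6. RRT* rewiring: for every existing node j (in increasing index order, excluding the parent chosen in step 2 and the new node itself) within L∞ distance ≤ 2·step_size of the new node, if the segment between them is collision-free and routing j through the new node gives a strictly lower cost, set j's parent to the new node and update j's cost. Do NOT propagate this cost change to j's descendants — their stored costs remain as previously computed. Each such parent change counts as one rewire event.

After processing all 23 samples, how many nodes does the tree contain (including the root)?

1. q=(2,7) nearest=0 d=5 new=(2,6) → add node 1 parent=0 cost=4
2. q=(11,18) nearest=1 d=12 new=(6,10) → add node 2 parent=1 cost=8
3. q=(12,23) nearest=2 d=13 new=(10,14) → add node 3 parent=2 cost=12
4. q=(14,3) nearest=2 d=8 new=(10,6) → add node 4 parent=2 cost=12
5. q=(21,5) nearest=3 d=11 new=(14,10) → blocked by [13,17]×[9,12], reject
6. q=(19,11) nearest=3 d=9 new=(14,11) → blocked by [13,17]×[9,12], reject
7. q=(19,12) nearest=3 d=9 new=(14,12) → blocked by [13,17]×[9,12], reject
8. q=(4,14) nearest=2 d=4 new=(4,14) → blocked by [0,5]×[11,13], reject
9. q=(4,16) nearest=2 d=6 new=(4,14) → blocked by [0,5]×[11,13], reject
10. q=(11,1) nearest=4 d=5 new=(11,2) → add node 5 parent=4 cost=16
11. q=(14,2) nearest=5 d=3 new=(14,2) → add node 6 parent=5 cost=19
12. q=(22,12) nearest=6 d=10 new=(18,6) → blocked by [17,21]×[3,7], reject
13. q=(11,24) nearest=3 d=10 new=(11,18) → add node 7 parent=3 cost=16
14. q=(7,6) nearest=4 d=3 new=(7,6) → add node 8 parent=4 cost=15
15. q=(7,23) nearest=7 d=5 new=(7,22) → add node 9 parent=7 cost=20
16. q=(15,0) nearest=6 d=2 new=(15,0) → add node 10 parent=6 cost=21
17. q=(8,3) nearest=4 d=3 new=(8,3) → add node 11 parent=4 cost=15
18. q=(18,9) nearest=5 d=7 new=(15,6) → add node 12 parent=5 cost=20
19. q=(15,17) nearest=7 d=4 new=(15,17) → add node 13 parent=7 cost=20
20. q=(9,21) nearest=9 d=2 new=(9,21) → add node 14 parent=9 cost=22
21. q=(18,23) nearest=13 d=6 new=(18,21) → add node 15 parent=13 cost=24
22. q=(21,16) nearest=15 d=5 new=(21,17) → add node 16 parent=15 cost=28
23. q=(13,9) nearest=4 d=3 new=(13,9) → blocked by [13,17]×[9,12], reject

Node count: 17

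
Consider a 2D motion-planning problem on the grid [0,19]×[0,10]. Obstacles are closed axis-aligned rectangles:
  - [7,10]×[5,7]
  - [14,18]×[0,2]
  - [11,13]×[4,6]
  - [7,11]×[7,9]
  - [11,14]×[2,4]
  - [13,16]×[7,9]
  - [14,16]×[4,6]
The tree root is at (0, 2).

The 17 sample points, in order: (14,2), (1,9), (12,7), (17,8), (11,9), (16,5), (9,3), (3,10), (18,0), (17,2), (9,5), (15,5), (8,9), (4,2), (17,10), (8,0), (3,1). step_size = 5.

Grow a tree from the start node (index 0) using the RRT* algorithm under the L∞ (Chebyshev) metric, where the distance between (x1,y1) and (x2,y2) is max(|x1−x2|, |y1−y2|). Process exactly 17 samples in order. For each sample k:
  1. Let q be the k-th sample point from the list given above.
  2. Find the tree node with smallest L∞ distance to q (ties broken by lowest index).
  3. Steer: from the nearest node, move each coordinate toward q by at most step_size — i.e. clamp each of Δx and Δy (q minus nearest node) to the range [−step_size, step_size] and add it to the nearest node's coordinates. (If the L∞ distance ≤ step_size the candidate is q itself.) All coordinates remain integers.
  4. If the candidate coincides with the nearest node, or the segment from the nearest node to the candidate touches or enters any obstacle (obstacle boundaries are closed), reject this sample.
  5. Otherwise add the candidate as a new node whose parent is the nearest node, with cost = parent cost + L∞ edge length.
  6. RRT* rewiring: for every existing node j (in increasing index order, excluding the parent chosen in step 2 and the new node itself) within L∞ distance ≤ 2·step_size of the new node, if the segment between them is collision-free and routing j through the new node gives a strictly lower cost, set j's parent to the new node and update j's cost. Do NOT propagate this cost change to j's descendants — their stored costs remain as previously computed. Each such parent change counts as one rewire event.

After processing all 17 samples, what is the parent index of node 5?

Parent of node 5: 1

1. q=(14,2) nearest=0 d=14 new=(5,2) → add node 1 parent=0 cost=5
2. q=(1,9) nearest=0 d=7 new=(1,7) → add node 2 parent=0 cost=5
3. q=(12,7) nearest=1 d=7 new=(10,7) → blocked by [7,10]×[5,7], reject
4. q=(17,8) nearest=1 d=12 new=(10,7) → blocked by [7,10]×[5,7], reject
5. q=(11,9) nearest=1 d=7 new=(10,7) → blocked by [7,10]×[5,7], reject
6. q=(16,5) nearest=1 d=11 new=(10,5) → blocked by [7,10]×[5,7], reject
7. q=(9,3) nearest=1 d=4 new=(9,3) → add node 3 parent=1 cost=9
8. q=(3,10) nearest=2 d=3 new=(3,10) → add node 4 parent=2 cost=8
9. q=(18,0) nearest=3 d=9 new=(14,0) → blocked by [14,18]×[0,2], reject
10. q=(17,2) nearest=3 d=8 new=(14,2) → blocked by [14,18]×[0,2], reject
11. q=(9,5) nearest=3 d=2 new=(9,5) → blocked by [7,10]×[5,7], reject
12. q=(15,5) nearest=3 d=6 new=(14,5) → blocked by [11,13]×[4,6], reject
13. q=(8,9) nearest=4 d=5 new=(8,9) → blocked by [7,11]×[7,9], reject
14. q=(4,2) nearest=1 d=1 new=(4,2) → add node 5 parent=1 cost=6
15. q=(17,10) nearest=3 d=8 new=(14,8) → blocked by [11,13]×[4,6], reject
16. q=(8,0) nearest=1 d=3 new=(8,0) → add node 6 parent=1 cost=8
17. q=(3,1) nearest=5 d=1 new=(3,1) → add node 7 parent=5 cost=7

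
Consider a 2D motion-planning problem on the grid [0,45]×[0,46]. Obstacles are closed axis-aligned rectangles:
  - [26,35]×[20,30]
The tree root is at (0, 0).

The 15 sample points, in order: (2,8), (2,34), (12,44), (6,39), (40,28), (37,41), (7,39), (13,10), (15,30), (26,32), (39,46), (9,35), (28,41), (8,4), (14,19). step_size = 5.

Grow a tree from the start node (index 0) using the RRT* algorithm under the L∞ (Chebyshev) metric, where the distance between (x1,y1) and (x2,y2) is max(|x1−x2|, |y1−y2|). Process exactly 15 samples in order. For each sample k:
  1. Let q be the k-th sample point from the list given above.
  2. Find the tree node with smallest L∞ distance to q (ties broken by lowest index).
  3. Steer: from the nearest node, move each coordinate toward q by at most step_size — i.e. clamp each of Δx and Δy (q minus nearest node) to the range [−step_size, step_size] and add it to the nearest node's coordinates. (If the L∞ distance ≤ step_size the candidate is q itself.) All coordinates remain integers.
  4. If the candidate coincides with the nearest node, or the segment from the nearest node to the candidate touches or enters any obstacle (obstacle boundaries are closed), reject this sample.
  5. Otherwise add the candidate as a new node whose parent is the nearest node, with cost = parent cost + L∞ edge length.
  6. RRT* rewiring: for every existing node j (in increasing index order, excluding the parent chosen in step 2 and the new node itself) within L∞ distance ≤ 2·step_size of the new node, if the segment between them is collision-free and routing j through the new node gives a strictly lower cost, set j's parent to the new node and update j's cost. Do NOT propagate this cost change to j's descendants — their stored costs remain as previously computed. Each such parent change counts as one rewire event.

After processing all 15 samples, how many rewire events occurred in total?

Rewire events: 1

1. q=(2,8) nearest=0 d=8 new=(2,5) → add node 1 parent=0 cost=5
2. q=(2,34) nearest=1 d=29 new=(2,10) → add node 2 parent=1 cost=10
3. q=(12,44) nearest=2 d=34 new=(7,15) → add node 3 parent=2 cost=15
4. q=(6,39) nearest=3 d=24 new=(6,20) → add node 4 parent=3 cost=20
5. q=(40,28) nearest=3 d=33 new=(12,20) → add node 5 parent=3 cost=20
6. q=(37,41) nearest=5 d=25 new=(17,25) → add node 6 parent=5 cost=25
7. q=(7,39) nearest=6 d=14 new=(12,30) → add node 7 parent=6 cost=30
8. q=(13,10) nearest=3 d=6 new=(12,10) → add node 8 parent=3 cost=20
9. q=(15,30) nearest=7 d=3 new=(15,30) → add node 9 parent=7 cost=33
10. q=(26,32) nearest=6 d=9 new=(22,30) → add node 10 parent=6 cost=30
11. q=(39,46) nearest=10 d=17 new=(27,35) → add node 11 parent=10 cost=35
12. q=(9,35) nearest=7 d=5 new=(9,35) → add node 12 parent=7 cost=35
13. q=(28,41) nearest=11 d=6 new=(28,40) → add node 13 parent=11 cost=40
14. q=(8,4) nearest=1 d=6 new=(7,4) → add node 14 parent=1 cost=10; rewire 8→14 (16<20)
15. q=(14,19) nearest=5 d=2 new=(14,19) → add node 15 parent=5 cost=22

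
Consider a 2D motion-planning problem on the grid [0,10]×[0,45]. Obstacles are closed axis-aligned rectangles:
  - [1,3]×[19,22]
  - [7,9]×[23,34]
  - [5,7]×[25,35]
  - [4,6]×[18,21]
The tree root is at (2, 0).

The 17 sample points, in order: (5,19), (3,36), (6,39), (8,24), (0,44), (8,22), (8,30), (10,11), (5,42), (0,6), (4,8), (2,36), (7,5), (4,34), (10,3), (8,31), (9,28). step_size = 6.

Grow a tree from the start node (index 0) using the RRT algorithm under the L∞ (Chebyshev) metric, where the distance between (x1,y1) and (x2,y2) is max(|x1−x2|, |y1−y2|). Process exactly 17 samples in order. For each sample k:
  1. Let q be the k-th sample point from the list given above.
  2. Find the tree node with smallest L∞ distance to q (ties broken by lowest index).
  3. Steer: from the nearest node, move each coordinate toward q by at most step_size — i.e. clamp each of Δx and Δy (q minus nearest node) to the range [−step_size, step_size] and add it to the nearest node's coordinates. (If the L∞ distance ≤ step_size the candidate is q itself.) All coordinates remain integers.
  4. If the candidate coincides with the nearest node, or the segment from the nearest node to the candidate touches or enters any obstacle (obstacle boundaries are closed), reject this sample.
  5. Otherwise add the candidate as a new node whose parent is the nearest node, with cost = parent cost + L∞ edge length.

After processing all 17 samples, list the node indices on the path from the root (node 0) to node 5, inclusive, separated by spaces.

1. q=(5,19) nearest=0 d=19 new=(5,6) → add node 1 parent=0 cost=6
2. q=(3,36) nearest=1 d=30 new=(3,12) → add node 2 parent=1 cost=12
3. q=(6,39) nearest=2 d=27 new=(6,18) → blocked by [4,6]×[18,21], reject
4. q=(8,24) nearest=2 d=12 new=(8,18) → add node 3 parent=2 cost=18
5. q=(0,44) nearest=3 d=26 new=(2,24) → blocked by [4,6]×[18,21], reject
6. q=(8,22) nearest=3 d=4 new=(8,22) → add node 4 parent=3 cost=22
7. q=(8,30) nearest=4 d=8 new=(8,28) → blocked by [7,9]×[23,34], reject
8. q=(10,11) nearest=1 d=5 new=(10,11) → add node 5 parent=1 cost=11
9. q=(5,42) nearest=4 d=20 new=(5,28) → blocked by [7,9]×[23,34], reject
10. q=(0,6) nearest=1 d=5 new=(0,6) → add node 6 parent=1 cost=11
11. q=(4,8) nearest=1 d=2 new=(4,8) → add node 7 parent=1 cost=8
12. q=(2,36) nearest=4 d=14 new=(2,28) → blocked by [7,9]×[23,34], reject
13. q=(7,5) nearest=1 d=2 new=(7,5) → add node 8 parent=1 cost=8
14. q=(4,34) nearest=4 d=12 new=(4,28) → blocked by [7,9]×[23,34], reject
15. q=(10,3) nearest=8 d=3 new=(10,3) → add node 9 parent=8 cost=11
16. q=(8,31) nearest=4 d=9 new=(8,28) → blocked by [7,9]×[23,34], reject
17. q=(9,28) nearest=4 d=6 new=(9,28) → blocked by [7,9]×[23,34], reject

Path: 0 1 5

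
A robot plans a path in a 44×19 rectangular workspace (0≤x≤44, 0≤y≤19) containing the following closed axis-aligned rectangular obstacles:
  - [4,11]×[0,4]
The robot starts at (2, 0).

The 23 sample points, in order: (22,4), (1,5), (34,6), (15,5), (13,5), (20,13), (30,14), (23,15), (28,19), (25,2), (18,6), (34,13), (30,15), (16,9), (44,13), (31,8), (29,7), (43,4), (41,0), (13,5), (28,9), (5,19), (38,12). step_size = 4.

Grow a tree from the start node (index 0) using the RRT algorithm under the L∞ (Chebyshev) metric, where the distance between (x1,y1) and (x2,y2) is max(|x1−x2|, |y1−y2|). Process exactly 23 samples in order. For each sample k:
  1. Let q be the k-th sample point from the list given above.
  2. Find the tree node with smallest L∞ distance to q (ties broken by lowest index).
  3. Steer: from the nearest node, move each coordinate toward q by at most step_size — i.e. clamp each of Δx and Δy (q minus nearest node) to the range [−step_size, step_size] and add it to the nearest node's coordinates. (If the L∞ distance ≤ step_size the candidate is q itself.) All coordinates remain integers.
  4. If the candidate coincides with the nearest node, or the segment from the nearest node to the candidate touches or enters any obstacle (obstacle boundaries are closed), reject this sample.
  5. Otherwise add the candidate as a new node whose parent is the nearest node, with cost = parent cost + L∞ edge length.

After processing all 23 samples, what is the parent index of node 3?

1. q=(22,4) nearest=0 d=20 new=(6,4) → blocked by [4,11]×[0,4], reject
2. q=(1,5) nearest=0 d=5 new=(1,4) → add node 1 parent=0 cost=4
3. q=(34,6) nearest=0 d=32 new=(6,4) → blocked by [4,11]×[0,4], reject
4. q=(15,5) nearest=0 d=13 new=(6,4) → blocked by [4,11]×[0,4], reject
5. q=(13,5) nearest=0 d=11 new=(6,4) → blocked by [4,11]×[0,4], reject
6. q=(20,13) nearest=0 d=18 new=(6,4) → blocked by [4,11]×[0,4], reject
7. q=(30,14) nearest=0 d=28 new=(6,4) → blocked by [4,11]×[0,4], reject
8. q=(23,15) nearest=0 d=21 new=(6,4) → blocked by [4,11]×[0,4], reject
9. q=(28,19) nearest=0 d=26 new=(6,4) → blocked by [4,11]×[0,4], reject
10. q=(25,2) nearest=0 d=23 new=(6,2) → blocked by [4,11]×[0,4], reject
11. q=(18,6) nearest=0 d=16 new=(6,4) → blocked by [4,11]×[0,4], reject
12. q=(34,13) nearest=0 d=32 new=(6,4) → blocked by [4,11]×[0,4], reject
13. q=(30,15) nearest=0 d=28 new=(6,4) → blocked by [4,11]×[0,4], reject
14. q=(16,9) nearest=0 d=14 new=(6,4) → blocked by [4,11]×[0,4], reject
15. q=(44,13) nearest=0 d=42 new=(6,4) → blocked by [4,11]×[0,4], reject
16. q=(31,8) nearest=0 d=29 new=(6,4) → blocked by [4,11]×[0,4], reject
17. q=(29,7) nearest=0 d=27 new=(6,4) → blocked by [4,11]×[0,4], reject
18. q=(43,4) nearest=0 d=41 new=(6,4) → blocked by [4,11]×[0,4], reject
19. q=(41,0) nearest=0 d=39 new=(6,0) → blocked by [4,11]×[0,4], reject
20. q=(13,5) nearest=0 d=11 new=(6,4) → blocked by [4,11]×[0,4], reject
21. q=(28,9) nearest=0 d=26 new=(6,4) → blocked by [4,11]×[0,4], reject
22. q=(5,19) nearest=1 d=15 new=(5,8) → add node 2 parent=1 cost=8
23. q=(38,12) nearest=2 d=33 new=(9,12) → add node 3 parent=2 cost=12

Parent of node 3: 2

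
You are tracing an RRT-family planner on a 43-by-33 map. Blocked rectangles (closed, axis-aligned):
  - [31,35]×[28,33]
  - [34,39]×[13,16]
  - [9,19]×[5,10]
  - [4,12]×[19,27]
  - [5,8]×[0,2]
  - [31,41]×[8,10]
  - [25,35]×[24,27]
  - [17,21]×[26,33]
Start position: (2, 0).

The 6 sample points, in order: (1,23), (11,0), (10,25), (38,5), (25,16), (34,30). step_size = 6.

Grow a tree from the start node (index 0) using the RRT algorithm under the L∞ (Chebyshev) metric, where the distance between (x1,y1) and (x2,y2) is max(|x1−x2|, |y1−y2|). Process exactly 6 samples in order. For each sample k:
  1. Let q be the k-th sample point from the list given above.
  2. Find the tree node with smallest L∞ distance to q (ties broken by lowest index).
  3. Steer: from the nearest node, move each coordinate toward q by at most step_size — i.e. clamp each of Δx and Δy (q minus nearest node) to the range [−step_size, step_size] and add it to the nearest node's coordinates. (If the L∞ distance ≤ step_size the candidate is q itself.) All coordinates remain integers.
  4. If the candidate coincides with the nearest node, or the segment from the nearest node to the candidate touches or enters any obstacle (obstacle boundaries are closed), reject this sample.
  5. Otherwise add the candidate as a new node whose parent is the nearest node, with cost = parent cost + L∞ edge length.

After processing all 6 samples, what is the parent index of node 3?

Parent of node 3: 2

1. q=(1,23) nearest=0 d=23 new=(1,6) → add node 1 parent=0 cost=6
2. q=(11,0) nearest=0 d=9 new=(8,0) → blocked by [5,8]×[0,2], reject
3. q=(10,25) nearest=1 d=19 new=(7,12) → add node 2 parent=1 cost=12
4. q=(38,5) nearest=2 d=31 new=(13,6) → blocked by [9,19]×[5,10], reject
5. q=(25,16) nearest=2 d=18 new=(13,16) → add node 3 parent=2 cost=18
6. q=(34,30) nearest=3 d=21 new=(19,22) → add node 4 parent=3 cost=24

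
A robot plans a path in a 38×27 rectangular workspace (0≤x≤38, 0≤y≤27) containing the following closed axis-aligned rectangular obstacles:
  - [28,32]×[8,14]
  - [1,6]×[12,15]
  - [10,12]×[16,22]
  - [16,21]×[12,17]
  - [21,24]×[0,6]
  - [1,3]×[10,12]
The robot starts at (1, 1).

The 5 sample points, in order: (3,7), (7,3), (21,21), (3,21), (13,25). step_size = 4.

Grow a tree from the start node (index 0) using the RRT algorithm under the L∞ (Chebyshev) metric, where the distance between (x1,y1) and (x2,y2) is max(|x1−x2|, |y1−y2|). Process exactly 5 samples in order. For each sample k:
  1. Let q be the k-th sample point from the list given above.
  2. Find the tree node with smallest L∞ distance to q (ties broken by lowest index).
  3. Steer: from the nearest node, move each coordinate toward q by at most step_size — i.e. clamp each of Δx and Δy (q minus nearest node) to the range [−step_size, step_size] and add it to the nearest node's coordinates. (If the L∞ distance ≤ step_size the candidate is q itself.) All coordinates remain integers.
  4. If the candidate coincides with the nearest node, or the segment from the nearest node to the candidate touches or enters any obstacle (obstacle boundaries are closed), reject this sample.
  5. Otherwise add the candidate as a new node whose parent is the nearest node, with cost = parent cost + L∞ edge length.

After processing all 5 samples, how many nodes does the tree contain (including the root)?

1. q=(3,7) nearest=0 d=6 new=(3,5) → add node 1 parent=0 cost=4
2. q=(7,3) nearest=1 d=4 new=(7,3) → add node 2 parent=1 cost=8
3. q=(21,21) nearest=1 d=18 new=(7,9) → add node 3 parent=1 cost=8
4. q=(3,21) nearest=3 d=12 new=(3,13) → blocked by [1,6]×[12,15], reject
5. q=(13,25) nearest=3 d=16 new=(11,13) → add node 4 parent=3 cost=12

Node count: 5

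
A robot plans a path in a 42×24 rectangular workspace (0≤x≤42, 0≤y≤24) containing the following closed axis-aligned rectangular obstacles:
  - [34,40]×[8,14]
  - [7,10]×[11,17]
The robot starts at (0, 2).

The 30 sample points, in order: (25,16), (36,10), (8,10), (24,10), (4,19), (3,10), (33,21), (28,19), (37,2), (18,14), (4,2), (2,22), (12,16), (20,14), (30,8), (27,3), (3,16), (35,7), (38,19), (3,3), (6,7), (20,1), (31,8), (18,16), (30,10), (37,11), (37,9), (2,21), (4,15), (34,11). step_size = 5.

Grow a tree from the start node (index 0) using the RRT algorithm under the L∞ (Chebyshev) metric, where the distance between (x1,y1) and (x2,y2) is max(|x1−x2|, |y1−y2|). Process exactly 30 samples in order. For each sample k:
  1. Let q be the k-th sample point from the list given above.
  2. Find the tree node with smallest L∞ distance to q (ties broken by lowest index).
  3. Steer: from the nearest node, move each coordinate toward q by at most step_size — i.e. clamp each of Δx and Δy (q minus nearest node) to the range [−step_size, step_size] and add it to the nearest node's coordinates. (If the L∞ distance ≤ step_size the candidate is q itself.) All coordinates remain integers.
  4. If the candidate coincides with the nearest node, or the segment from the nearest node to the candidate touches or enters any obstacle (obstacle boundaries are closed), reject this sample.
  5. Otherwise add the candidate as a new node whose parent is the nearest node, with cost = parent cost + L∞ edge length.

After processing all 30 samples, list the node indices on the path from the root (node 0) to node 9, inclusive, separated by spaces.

Path: 0 1 2 4 6 9

1. q=(25,16) nearest=0 d=25 new=(5,7) → add node 1 parent=0 cost=5
2. q=(36,10) nearest=1 d=31 new=(10,10) → add node 2 parent=1 cost=10
3. q=(8,10) nearest=2 d=2 new=(8,10) → add node 3 parent=2 cost=12
4. q=(24,10) nearest=2 d=14 new=(15,10) → add node 4 parent=2 cost=15
5. q=(4,19) nearest=2 d=9 new=(5,15) → blocked by [7,10]×[11,17], reject
6. q=(3,10) nearest=1 d=3 new=(3,10) → add node 5 parent=1 cost=8
7. q=(33,21) nearest=4 d=18 new=(20,15) → add node 6 parent=4 cost=20
8. q=(28,19) nearest=6 d=8 new=(25,19) → add node 7 parent=6 cost=25
9. q=(37,2) nearest=6 d=17 new=(25,10) → add node 8 parent=6 cost=25
10. q=(18,14) nearest=6 d=2 new=(18,14) → add node 9 parent=6 cost=22
11. q=(4,2) nearest=0 d=4 new=(4,2) → add node 10 parent=0 cost=4
12. q=(2,22) nearest=2 d=12 new=(5,15) → blocked by [7,10]×[11,17], reject
13. q=(12,16) nearest=2 d=6 new=(12,15) → add node 11 parent=2 cost=15
14. q=(20,14) nearest=6 d=1 new=(20,14) → add node 12 parent=6 cost=21
15. q=(30,8) nearest=8 d=5 new=(30,8) → add node 13 parent=8 cost=30
16. q=(27,3) nearest=13 d=5 new=(27,3) → add node 14 parent=13 cost=35
17. q=(3,16) nearest=3 d=6 new=(3,15) → blocked by [7,10]×[11,17], reject
18. q=(35,7) nearest=13 d=5 new=(35,7) → add node 15 parent=13 cost=35
19. q=(38,19) nearest=13 d=11 new=(35,13) → blocked by [34,40]×[8,14], reject
20. q=(3,3) nearest=10 d=1 new=(3,3) → add node 16 parent=10 cost=5
21. q=(6,7) nearest=1 d=1 new=(6,7) → add node 17 parent=1 cost=6
22. q=(20,1) nearest=14 d=7 new=(22,1) → add node 18 parent=14 cost=40
23. q=(31,8) nearest=13 d=1 new=(31,8) → add node 19 parent=13 cost=31
24. q=(18,16) nearest=6 d=2 new=(18,16) → add node 20 parent=6 cost=22
25. q=(30,10) nearest=13 d=2 new=(30,10) → add node 21 parent=13 cost=32
26. q=(37,11) nearest=15 d=4 new=(37,11) → blocked by [34,40]×[8,14], reject
27. q=(37,9) nearest=15 d=2 new=(37,9) → blocked by [34,40]×[8,14], reject
28. q=(2,21) nearest=11 d=10 new=(7,20) → blocked by [7,10]×[11,17], reject
29. q=(4,15) nearest=3 d=5 new=(4,15) → blocked by [7,10]×[11,17], reject
30. q=(34,11) nearest=19 d=3 new=(34,11) → blocked by [34,40]×[8,14], reject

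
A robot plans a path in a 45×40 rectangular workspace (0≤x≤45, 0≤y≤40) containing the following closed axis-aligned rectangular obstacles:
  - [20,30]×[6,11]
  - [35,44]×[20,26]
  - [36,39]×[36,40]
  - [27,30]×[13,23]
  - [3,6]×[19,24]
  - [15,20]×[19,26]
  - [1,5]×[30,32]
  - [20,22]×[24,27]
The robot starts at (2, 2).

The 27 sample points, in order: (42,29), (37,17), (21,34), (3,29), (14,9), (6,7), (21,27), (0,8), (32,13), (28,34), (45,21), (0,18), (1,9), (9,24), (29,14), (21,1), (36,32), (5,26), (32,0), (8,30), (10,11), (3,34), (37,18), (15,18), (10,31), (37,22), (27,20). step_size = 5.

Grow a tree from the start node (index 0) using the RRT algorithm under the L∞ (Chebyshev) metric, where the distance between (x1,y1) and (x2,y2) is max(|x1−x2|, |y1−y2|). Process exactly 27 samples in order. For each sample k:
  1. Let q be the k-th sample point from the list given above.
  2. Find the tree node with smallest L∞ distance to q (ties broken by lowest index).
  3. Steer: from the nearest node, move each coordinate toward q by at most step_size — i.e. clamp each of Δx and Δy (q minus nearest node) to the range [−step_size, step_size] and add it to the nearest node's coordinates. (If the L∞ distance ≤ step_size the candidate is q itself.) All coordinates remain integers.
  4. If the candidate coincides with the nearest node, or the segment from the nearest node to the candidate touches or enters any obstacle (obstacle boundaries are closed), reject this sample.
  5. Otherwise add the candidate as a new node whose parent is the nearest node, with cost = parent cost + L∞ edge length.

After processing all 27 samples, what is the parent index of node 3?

Parent of node 3: 2

1. q=(42,29) nearest=0 d=40 new=(7,7) → add node 1 parent=0 cost=5
2. q=(37,17) nearest=1 d=30 new=(12,12) → add node 2 parent=1 cost=10
3. q=(21,34) nearest=2 d=22 new=(17,17) → add node 3 parent=2 cost=15
4. q=(3,29) nearest=3 d=14 new=(12,22) → blocked by [15,20]×[19,26], reject
5. q=(14,9) nearest=2 d=3 new=(14,9) → add node 4 parent=2 cost=13
6. q=(6,7) nearest=1 d=1 new=(6,7) → add node 5 parent=1 cost=6
7. q=(21,27) nearest=3 d=10 new=(21,22) → blocked by [15,20]×[19,26], reject
8. q=(0,8) nearest=0 d=6 new=(0,7) → add node 6 parent=0 cost=5
9. q=(32,13) nearest=3 d=15 new=(22,13) → add node 7 parent=3 cost=20
10. q=(28,34) nearest=3 d=17 new=(22,22) → blocked by [15,20]×[19,26], reject
11. q=(45,21) nearest=7 d=23 new=(27,18) → blocked by [27,30]×[13,23], reject
12. q=(0,18) nearest=1 d=11 new=(2,12) → add node 8 parent=1 cost=10
13. q=(1,9) nearest=6 d=2 new=(1,9) → add node 9 parent=6 cost=7
14. q=(9,24) nearest=3 d=8 new=(12,22) → blocked by [15,20]×[19,26], reject
15. q=(29,14) nearest=7 d=7 new=(27,14) → blocked by [27,30]×[13,23], reject
16. q=(21,1) nearest=4 d=8 new=(19,4) → add node 10 parent=4 cost=18
17. q=(36,32) nearest=3 d=19 new=(22,22) → blocked by [15,20]×[19,26], reject
18. q=(5,26) nearest=3 d=12 new=(12,22) → blocked by [15,20]×[19,26], reject
19. q=(32,0) nearest=7 d=13 new=(27,8) → blocked by [20,30]×[6,11], reject
20. q=(8,30) nearest=3 d=13 new=(12,22) → blocked by [15,20]×[19,26], reject
21. q=(10,11) nearest=2 d=2 new=(10,11) → add node 11 parent=2 cost=12
22. q=(3,34) nearest=3 d=17 new=(12,22) → blocked by [15,20]×[19,26], reject
23. q=(37,18) nearest=7 d=15 new=(27,18) → blocked by [27,30]×[13,23], reject
24. q=(15,18) nearest=3 d=2 new=(15,18) → add node 12 parent=3 cost=17
25. q=(10,31) nearest=12 d=13 new=(10,23) → add node 13 parent=12 cost=22
26. q=(37,22) nearest=7 d=15 new=(27,18) → blocked by [27,30]×[13,23], reject
27. q=(27,20) nearest=7 d=7 new=(27,18) → blocked by [27,30]×[13,23], reject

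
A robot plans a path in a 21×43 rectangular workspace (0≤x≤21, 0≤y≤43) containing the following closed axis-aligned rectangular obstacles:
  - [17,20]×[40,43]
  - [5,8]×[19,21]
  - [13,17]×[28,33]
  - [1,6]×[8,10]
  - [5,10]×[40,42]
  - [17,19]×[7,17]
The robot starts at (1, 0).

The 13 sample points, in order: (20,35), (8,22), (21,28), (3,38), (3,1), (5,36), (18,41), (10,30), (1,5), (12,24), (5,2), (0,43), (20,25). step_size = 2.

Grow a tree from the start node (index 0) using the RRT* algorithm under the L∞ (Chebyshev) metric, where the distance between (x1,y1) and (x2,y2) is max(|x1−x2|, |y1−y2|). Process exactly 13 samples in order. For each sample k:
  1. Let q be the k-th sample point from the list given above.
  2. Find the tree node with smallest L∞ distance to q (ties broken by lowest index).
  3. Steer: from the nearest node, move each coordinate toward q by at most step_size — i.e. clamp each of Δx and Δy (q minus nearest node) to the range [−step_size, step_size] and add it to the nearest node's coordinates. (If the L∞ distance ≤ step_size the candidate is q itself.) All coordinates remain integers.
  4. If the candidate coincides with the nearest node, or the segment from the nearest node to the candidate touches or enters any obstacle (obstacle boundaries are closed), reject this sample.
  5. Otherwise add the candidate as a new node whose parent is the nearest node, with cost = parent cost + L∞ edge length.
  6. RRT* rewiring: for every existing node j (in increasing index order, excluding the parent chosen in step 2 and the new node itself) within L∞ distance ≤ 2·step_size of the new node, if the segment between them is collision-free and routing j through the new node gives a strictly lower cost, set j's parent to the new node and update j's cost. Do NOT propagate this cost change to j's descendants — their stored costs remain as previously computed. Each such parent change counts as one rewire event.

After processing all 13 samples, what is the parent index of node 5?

Parent of node 5: 3

1. q=(20,35) nearest=0 d=35 new=(3,2) → add node 1 parent=0 cost=2
2. q=(8,22) nearest=1 d=20 new=(5,4) → add node 2 parent=1 cost=4
3. q=(21,28) nearest=2 d=24 new=(7,6) → add node 3 parent=2 cost=6
4. q=(3,38) nearest=3 d=32 new=(5,8) → blocked by [1,6]×[8,10], reject
5. q=(3,1) nearest=1 d=1 new=(3,1) → add node 4 parent=1 cost=3
6. q=(5,36) nearest=3 d=30 new=(5,8) → blocked by [1,6]×[8,10], reject
7. q=(18,41) nearest=3 d=35 new=(9,8) → add node 5 parent=3 cost=8
8. q=(10,30) nearest=5 d=22 new=(10,10) → add node 6 parent=5 cost=10
9. q=(1,5) nearest=1 d=3 new=(1,4) → add node 7 parent=1 cost=4
10. q=(12,24) nearest=6 d=14 new=(12,12) → add node 8 parent=6 cost=12
11. q=(5,2) nearest=1 d=2 new=(5,2) → add node 9 parent=1 cost=4
12. q=(0,43) nearest=8 d=31 new=(10,14) → add node 10 parent=8 cost=14
13. q=(20,25) nearest=10 d=11 new=(12,16) → add node 11 parent=10 cost=16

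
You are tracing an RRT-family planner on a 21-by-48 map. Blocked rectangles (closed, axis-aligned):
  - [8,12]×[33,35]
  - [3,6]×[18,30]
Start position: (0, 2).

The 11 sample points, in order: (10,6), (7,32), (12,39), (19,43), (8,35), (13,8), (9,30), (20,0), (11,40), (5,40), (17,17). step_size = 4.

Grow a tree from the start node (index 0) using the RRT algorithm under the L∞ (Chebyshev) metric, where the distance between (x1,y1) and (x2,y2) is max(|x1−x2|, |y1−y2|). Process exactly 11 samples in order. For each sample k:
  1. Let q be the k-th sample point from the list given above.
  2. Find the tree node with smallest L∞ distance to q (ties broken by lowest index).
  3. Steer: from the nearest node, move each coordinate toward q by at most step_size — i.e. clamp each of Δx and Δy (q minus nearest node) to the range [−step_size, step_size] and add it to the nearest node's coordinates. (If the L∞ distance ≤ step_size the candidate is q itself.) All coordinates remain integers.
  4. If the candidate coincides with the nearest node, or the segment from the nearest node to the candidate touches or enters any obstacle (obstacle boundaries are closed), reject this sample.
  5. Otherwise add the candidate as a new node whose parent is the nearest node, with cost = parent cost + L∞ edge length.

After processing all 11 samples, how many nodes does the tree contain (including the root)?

Node count: 11

1. q=(10,6) nearest=0 d=10 new=(4,6) → add node 1 parent=0 cost=4
2. q=(7,32) nearest=1 d=26 new=(7,10) → add node 2 parent=1 cost=8
3. q=(12,39) nearest=2 d=29 new=(11,14) → add node 3 parent=2 cost=12
4. q=(19,43) nearest=3 d=29 new=(15,18) → add node 4 parent=3 cost=16
5. q=(8,35) nearest=4 d=17 new=(11,22) → add node 5 parent=4 cost=20
6. q=(13,8) nearest=2 d=6 new=(11,8) → add node 6 parent=2 cost=12
7. q=(9,30) nearest=5 d=8 new=(9,26) → add node 7 parent=5 cost=24
8. q=(20,0) nearest=6 d=9 new=(15,4) → add node 8 parent=6 cost=16
9. q=(11,40) nearest=7 d=14 new=(11,30) → add node 9 parent=7 cost=28
10. q=(5,40) nearest=9 d=10 new=(7,34) → blocked by [8,12]×[33,35], reject
11. q=(17,17) nearest=4 d=2 new=(17,17) → add node 10 parent=4 cost=18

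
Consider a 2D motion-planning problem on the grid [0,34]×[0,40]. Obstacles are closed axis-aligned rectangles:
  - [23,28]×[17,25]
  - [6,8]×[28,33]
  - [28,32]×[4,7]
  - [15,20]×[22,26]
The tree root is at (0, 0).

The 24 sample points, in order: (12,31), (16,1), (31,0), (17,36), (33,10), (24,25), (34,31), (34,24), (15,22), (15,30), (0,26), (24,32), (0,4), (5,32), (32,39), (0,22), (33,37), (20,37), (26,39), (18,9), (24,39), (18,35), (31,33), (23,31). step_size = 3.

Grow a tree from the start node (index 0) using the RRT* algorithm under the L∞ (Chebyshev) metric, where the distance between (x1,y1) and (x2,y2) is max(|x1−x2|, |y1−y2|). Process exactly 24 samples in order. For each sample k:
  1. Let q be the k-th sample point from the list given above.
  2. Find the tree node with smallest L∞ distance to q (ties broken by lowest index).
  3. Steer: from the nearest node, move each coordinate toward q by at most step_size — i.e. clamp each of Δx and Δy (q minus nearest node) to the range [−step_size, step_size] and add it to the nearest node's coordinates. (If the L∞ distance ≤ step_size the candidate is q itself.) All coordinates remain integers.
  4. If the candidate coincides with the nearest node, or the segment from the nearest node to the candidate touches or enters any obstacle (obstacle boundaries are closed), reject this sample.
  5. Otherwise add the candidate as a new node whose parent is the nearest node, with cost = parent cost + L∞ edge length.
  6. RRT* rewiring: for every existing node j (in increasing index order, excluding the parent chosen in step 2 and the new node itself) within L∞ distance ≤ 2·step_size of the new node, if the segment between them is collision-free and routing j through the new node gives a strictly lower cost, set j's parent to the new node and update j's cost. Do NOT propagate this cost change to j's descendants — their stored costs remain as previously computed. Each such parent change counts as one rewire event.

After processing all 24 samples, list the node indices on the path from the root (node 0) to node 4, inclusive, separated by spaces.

1. q=(12,31) nearest=0 d=31 new=(3,3) → add node 1 parent=0 cost=3
2. q=(16,1) nearest=1 d=13 new=(6,1) → add node 2 parent=1 cost=6
3. q=(31,0) nearest=2 d=25 new=(9,0) → add node 3 parent=2 cost=9
4. q=(17,36) nearest=1 d=33 new=(6,6) → add node 4 parent=1 cost=6
5. q=(33,10) nearest=3 d=24 new=(12,3) → add node 5 parent=3 cost=12
6. q=(24,25) nearest=4 d=19 new=(9,9) → add node 6 parent=4 cost=9
7. q=(34,31) nearest=6 d=25 new=(12,12) → add node 7 parent=6 cost=12
8. q=(34,24) nearest=5 d=22 new=(15,6) → add node 8 parent=5 cost=15
9. q=(15,22) nearest=7 d=10 new=(15,15) → add node 9 parent=7 cost=15
10. q=(15,30) nearest=9 d=15 new=(15,18) → add node 10 parent=9 cost=18
11. q=(0,26) nearest=7 d=14 new=(9,15) → add node 11 parent=7 cost=15
12. q=(24,32) nearest=10 d=14 new=(18,21) → add node 12 parent=10 cost=21
13. q=(0,4) nearest=1 d=3 new=(0,4) → add node 13 parent=1 cost=6
14. q=(5,32) nearest=12 d=13 new=(15,24) → blocked by [15,20]×[22,26], reject
15. q=(32,39) nearest=12 d=18 new=(21,24) → blocked by [15,20]×[22,26], reject
16. q=(0,22) nearest=11 d=9 new=(6,18) → add node 14 parent=11 cost=18
17. q=(33,37) nearest=12 d=16 new=(21,24) → blocked by [15,20]×[22,26], reject
18. q=(20,37) nearest=12 d=16 new=(20,24) → blocked by [15,20]×[22,26], reject
19. q=(26,39) nearest=12 d=18 new=(21,24) → blocked by [15,20]×[22,26], reject
20. q=(18,9) nearest=8 d=3 new=(18,9) → add node 15 parent=8 cost=18
21. q=(24,39) nearest=12 d=18 new=(21,24) → blocked by [15,20]×[22,26], reject
22. q=(18,35) nearest=12 d=14 new=(18,24) → blocked by [15,20]×[22,26], reject
23. q=(31,33) nearest=12 d=13 new=(21,24) → blocked by [15,20]×[22,26], reject
24. q=(23,31) nearest=12 d=10 new=(21,24) → blocked by [15,20]×[22,26], reject

Path: 0 1 4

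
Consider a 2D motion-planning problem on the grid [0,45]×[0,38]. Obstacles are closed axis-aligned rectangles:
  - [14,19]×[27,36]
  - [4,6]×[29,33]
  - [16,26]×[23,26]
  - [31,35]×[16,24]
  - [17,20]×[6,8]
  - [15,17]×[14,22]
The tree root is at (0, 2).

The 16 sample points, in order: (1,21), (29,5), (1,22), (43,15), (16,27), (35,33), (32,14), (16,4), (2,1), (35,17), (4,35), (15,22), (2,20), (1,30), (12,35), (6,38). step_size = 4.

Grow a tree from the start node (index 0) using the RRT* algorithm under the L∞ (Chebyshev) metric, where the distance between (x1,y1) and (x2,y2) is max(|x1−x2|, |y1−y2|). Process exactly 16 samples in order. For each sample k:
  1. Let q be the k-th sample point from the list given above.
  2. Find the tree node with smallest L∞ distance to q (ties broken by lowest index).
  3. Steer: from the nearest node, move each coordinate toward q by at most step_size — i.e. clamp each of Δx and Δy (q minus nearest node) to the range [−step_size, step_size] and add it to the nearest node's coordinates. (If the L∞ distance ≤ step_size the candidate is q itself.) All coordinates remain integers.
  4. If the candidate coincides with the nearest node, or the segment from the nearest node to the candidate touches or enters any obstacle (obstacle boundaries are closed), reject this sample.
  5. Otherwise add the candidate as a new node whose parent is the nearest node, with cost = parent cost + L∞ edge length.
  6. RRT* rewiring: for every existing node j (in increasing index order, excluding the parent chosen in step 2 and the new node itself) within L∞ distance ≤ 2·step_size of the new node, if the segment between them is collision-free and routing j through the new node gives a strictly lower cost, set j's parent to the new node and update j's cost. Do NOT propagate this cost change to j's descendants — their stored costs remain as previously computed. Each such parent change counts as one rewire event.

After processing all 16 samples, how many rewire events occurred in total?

Rewire events: 2

1. q=(1,21) nearest=0 d=19 new=(1,6) → add node 1 parent=0 cost=4
2. q=(29,5) nearest=1 d=28 new=(5,5) → add node 2 parent=1 cost=8
3. q=(1,22) nearest=1 d=16 new=(1,10) → add node 3 parent=1 cost=8
4. q=(43,15) nearest=2 d=38 new=(9,9) → add node 4 parent=2 cost=12
5. q=(16,27) nearest=3 d=17 new=(5,14) → add node 5 parent=3 cost=12
6. q=(35,33) nearest=4 d=26 new=(13,13) → add node 6 parent=4 cost=16
7. q=(32,14) nearest=6 d=19 new=(17,14) → blocked by [15,17]×[14,22], reject
8. q=(16,4) nearest=4 d=7 new=(13,5) → add node 7 parent=4 cost=16
9. q=(2,1) nearest=0 d=2 new=(2,1) → add node 8 parent=0 cost=2; rewire 2→8 (6<8); rewire 4→8 (10<12)
10. q=(35,17) nearest=6 d=22 new=(17,17) → blocked by [15,17]×[14,22], reject
11. q=(4,35) nearest=5 d=21 new=(4,18) → add node 9 parent=5 cost=16
12. q=(15,22) nearest=6 d=9 new=(15,17) → blocked by [15,17]×[14,22], reject
13. q=(2,20) nearest=9 d=2 new=(2,20) → add node 10 parent=9 cost=18
14. q=(1,30) nearest=10 d=10 new=(1,24) → add node 11 parent=10 cost=22
15. q=(12,35) nearest=11 d=11 new=(5,28) → add node 12 parent=11 cost=26
16. q=(6,38) nearest=12 d=10 new=(6,32) → blocked by [4,6]×[29,33], reject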